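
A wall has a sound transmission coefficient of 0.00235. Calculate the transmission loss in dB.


Given values:
  tau = 0.00235
Formula: TL = 10 * log10(1 / tau)
Compute 1 / tau = 1 / 0.00235 = 425.5319
Compute log10(425.5319) = 2.628932
TL = 10 * 2.628932 = 26.29

26.29 dB


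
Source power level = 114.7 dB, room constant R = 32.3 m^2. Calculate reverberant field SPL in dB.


Given values:
  Lw = 114.7 dB, R = 32.3 m^2
Formula: SPL = Lw + 10 * log10(4 / R)
Compute 4 / R = 4 / 32.3 = 0.123839
Compute 10 * log10(0.123839) = -9.0714
SPL = 114.7 + (-9.0714) = 105.63

105.63 dB


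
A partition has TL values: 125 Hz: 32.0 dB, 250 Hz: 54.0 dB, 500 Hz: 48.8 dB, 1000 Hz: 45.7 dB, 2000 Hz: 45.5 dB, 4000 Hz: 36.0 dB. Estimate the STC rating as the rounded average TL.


Given TL values at each frequency:
  125 Hz: 32.0 dB
  250 Hz: 54.0 dB
  500 Hz: 48.8 dB
  1000 Hz: 45.7 dB
  2000 Hz: 45.5 dB
  4000 Hz: 36.0 dB
Formula: STC ~ round(average of TL values)
Sum = 32.0 + 54.0 + 48.8 + 45.7 + 45.5 + 36.0 = 262.0
Average = 262.0 / 6 = 43.67
Rounded: 44

44


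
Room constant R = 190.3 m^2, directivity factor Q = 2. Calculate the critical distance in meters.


Given values:
  R = 190.3 m^2, Q = 2
Formula: d_c = 0.141 * sqrt(Q * R)
Compute Q * R = 2 * 190.3 = 380.6
Compute sqrt(380.6) = 19.509
d_c = 0.141 * 19.509 = 2.751

2.751 m


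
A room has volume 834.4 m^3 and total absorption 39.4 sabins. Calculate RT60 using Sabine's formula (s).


Given values:
  V = 834.4 m^3
  A = 39.4 sabins
Formula: RT60 = 0.161 * V / A
Numerator: 0.161 * 834.4 = 134.3384
RT60 = 134.3384 / 39.4 = 3.41

3.41 s


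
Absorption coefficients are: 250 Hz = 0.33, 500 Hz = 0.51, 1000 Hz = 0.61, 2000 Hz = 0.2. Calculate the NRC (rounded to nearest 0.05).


Given values:
  a_250 = 0.33, a_500 = 0.51
  a_1000 = 0.61, a_2000 = 0.2
Formula: NRC = (a250 + a500 + a1000 + a2000) / 4
Sum = 0.33 + 0.51 + 0.61 + 0.2 = 1.65
NRC = 1.65 / 4 = 0.4125
Rounded to nearest 0.05: 0.4

0.4


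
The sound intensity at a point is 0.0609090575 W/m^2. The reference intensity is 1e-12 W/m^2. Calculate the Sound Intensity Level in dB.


Given values:
  I = 0.0609090575 W/m^2
  I_ref = 1e-12 W/m^2
Formula: SIL = 10 * log10(I / I_ref)
Compute ratio: I / I_ref = 60909057500
Compute log10: log10(60909057500) = 10.784682
Multiply: SIL = 10 * 10.784682 = 107.85

107.85 dB


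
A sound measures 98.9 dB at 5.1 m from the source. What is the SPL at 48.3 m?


Given values:
  SPL1 = 98.9 dB, r1 = 5.1 m, r2 = 48.3 m
Formula: SPL2 = SPL1 - 20 * log10(r2 / r1)
Compute ratio: r2 / r1 = 48.3 / 5.1 = 9.4706
Compute log10: log10(9.4706) = 0.976377
Compute drop: 20 * 0.976377 = 19.5275
SPL2 = 98.9 - 19.5275 = 79.37

79.37 dB


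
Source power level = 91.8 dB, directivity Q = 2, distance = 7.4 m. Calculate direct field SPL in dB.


Given values:
  Lw = 91.8 dB, Q = 2, r = 7.4 m
Formula: SPL = Lw + 10 * log10(Q / (4 * pi * r^2))
Compute 4 * pi * r^2 = 4 * pi * 7.4^2 = 688.1345
Compute Q / denom = 2 / 688.1345 = 0.00290641
Compute 10 * log10(0.00290641) = -25.3664
SPL = 91.8 + (-25.3664) = 66.43

66.43 dB


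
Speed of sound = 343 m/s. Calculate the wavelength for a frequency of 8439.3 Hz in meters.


Given values:
  c = 343 m/s, f = 8439.3 Hz
Formula: lambda = c / f
lambda = 343 / 8439.3
lambda = 0.0406

0.0406 m


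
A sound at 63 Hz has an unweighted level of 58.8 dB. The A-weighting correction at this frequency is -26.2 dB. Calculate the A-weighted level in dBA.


Given values:
  SPL = 58.8 dB
  A-weighting at 63 Hz = -26.2 dB
Formula: L_A = SPL + A_weight
L_A = 58.8 + (-26.2)
L_A = 32.6

32.6 dBA


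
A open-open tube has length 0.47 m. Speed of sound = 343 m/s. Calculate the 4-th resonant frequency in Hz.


Given values:
  Tube type: open-open, L = 0.47 m, c = 343 m/s, n = 4
Formula: f_n = n * c / (2 * L)
Compute 2 * L = 2 * 0.47 = 0.94
f = 4 * 343 / 0.94
f = 1459.57

1459.57 Hz


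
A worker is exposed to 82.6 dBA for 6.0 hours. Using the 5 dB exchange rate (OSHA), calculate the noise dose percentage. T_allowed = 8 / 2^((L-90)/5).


Given values:
  L = 82.6 dBA, T = 6.0 hours
Formula: T_allowed = 8 / 2^((L - 90) / 5)
Compute exponent: (82.6 - 90) / 5 = -1.48
Compute 2^(-1.48) = 0.358489
T_allowed = 8 / 0.358489 = 22.315887 hours
Dose = (T / T_allowed) * 100
Dose = (6.0 / 22.315887) * 100 = 26.89

26.89 %


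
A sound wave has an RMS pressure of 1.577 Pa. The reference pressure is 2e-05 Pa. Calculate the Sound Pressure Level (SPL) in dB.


Given values:
  p = 1.577 Pa
  p_ref = 2e-05 Pa
Formula: SPL = 20 * log10(p / p_ref)
Compute ratio: p / p_ref = 1.577 / 2e-05 = 78850
Compute log10: log10(78850) = 4.896802
Multiply: SPL = 20 * 4.896802 = 97.94

97.94 dB


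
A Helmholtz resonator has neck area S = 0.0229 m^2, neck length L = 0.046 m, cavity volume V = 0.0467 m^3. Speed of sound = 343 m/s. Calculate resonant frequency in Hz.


Given values:
  S = 0.0229 m^2, L = 0.046 m, V = 0.0467 m^3, c = 343 m/s
Formula: f = (c / (2*pi)) * sqrt(S / (V * L))
Compute V * L = 0.0467 * 0.046 = 0.0021482
Compute S / (V * L) = 0.0229 / 0.0021482 = 10.6601
Compute sqrt(10.6601) = 3.264981
Compute c / (2*pi) = 343 / 6.283185 = 54.590148
f = 54.590148 * 3.264981 = 178.24

178.24 Hz


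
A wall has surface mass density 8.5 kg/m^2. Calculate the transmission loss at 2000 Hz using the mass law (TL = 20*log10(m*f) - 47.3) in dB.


Given values:
  m = 8.5 kg/m^2, f = 2000 Hz
Formula: TL = 20 * log10(m * f) - 47.3
Compute m * f = 8.5 * 2000 = 17000.0
Compute log10(17000.0) = 4.230449
Compute 20 * 4.230449 = 84.609
TL = 84.609 - 47.3 = 37.31

37.31 dB


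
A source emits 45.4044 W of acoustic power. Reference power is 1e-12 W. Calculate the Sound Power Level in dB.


Given values:
  W = 45.4044 W
  W_ref = 1e-12 W
Formula: SWL = 10 * log10(W / W_ref)
Compute ratio: W / W_ref = 45404400000000
Compute log10: log10(45404400000000) = 13.657098
Multiply: SWL = 10 * 13.657098 = 136.57

136.57 dB


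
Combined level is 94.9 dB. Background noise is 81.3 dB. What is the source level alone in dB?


Given values:
  L_total = 94.9 dB, L_bg = 81.3 dB
Formula: L_source = 10 * log10(10^(L_total/10) - 10^(L_bg/10))
Convert to linear:
  10^(94.9/10) = 3090295432.5136
  10^(81.3/10) = 134896288.2592
Difference: 3090295432.5136 - 134896288.2592 = 2955399144.2544
L_source = 10 * log10(2955399144.2544) = 94.71

94.71 dB


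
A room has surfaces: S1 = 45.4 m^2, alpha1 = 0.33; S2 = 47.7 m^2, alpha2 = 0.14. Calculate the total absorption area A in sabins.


Given surfaces:
  Surface 1: 45.4 * 0.33 = 14.982
  Surface 2: 47.7 * 0.14 = 6.678
Formula: A = sum(Si * alpha_i)
A = 14.982 + 6.678
A = 21.66

21.66 sabins


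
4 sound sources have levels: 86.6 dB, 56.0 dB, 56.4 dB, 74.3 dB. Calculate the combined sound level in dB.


Formula: L_total = 10 * log10( sum(10^(Li/10)) )
  Source 1: 10^(86.6/10) = 457088189.6149
  Source 2: 10^(56.0/10) = 398107.1706
  Source 3: 10^(56.4/10) = 436515.8322
  Source 4: 10^(74.3/10) = 26915348.0393
Sum of linear values = 484838160.657
L_total = 10 * log10(484838160.657) = 86.86

86.86 dB


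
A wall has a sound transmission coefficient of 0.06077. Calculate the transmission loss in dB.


Given values:
  tau = 0.06077
Formula: TL = 10 * log10(1 / tau)
Compute 1 / tau = 1 / 0.06077 = 16.4555
Compute log10(16.4555) = 1.216311
TL = 10 * 1.216311 = 12.16

12.16 dB


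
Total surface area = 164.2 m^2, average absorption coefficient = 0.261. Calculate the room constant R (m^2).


Given values:
  S = 164.2 m^2, alpha = 0.261
Formula: R = S * alpha / (1 - alpha)
Numerator: 164.2 * 0.261 = 42.8562
Denominator: 1 - 0.261 = 0.739
R = 42.8562 / 0.739 = 57.99

57.99 m^2


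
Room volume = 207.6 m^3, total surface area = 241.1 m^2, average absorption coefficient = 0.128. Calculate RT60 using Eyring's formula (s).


Given values:
  V = 207.6 m^3, S = 241.1 m^2, alpha = 0.128
Formula: RT60 = 0.161 * V / (-S * ln(1 - alpha))
Compute ln(1 - 0.128) = ln(0.872) = -0.136966
Denominator: -241.1 * -0.136966 = 33.0225
Numerator: 0.161 * 207.6 = 33.4236
RT60 = 33.4236 / 33.0225 = 1.012

1.012 s


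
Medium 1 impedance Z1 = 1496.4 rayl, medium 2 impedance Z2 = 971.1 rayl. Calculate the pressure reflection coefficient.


Given values:
  Z1 = 1496.4 rayl, Z2 = 971.1 rayl
Formula: R = (Z2 - Z1) / (Z2 + Z1)
Numerator: Z2 - Z1 = 971.1 - 1496.4 = -525.3
Denominator: Z2 + Z1 = 971.1 + 1496.4 = 2467.5
R = -525.3 / 2467.5 = -0.2129

-0.2129


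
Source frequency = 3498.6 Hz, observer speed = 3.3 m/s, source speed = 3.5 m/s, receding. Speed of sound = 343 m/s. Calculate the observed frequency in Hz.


Given values:
  f_s = 3498.6 Hz, v_o = 3.3 m/s, v_s = 3.5 m/s
  Direction: receding
Formula: f_o = f_s * (c - v_o) / (c + v_s)
Numerator: c - v_o = 343 - 3.3 = 339.7
Denominator: c + v_s = 343 + 3.5 = 346.5
f_o = 3498.6 * 339.7 / 346.5 = 3429.94

3429.94 Hz


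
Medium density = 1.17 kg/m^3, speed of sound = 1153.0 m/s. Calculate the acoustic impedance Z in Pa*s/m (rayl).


Given values:
  rho = 1.17 kg/m^3
  c = 1153.0 m/s
Formula: Z = rho * c
Z = 1.17 * 1153.0
Z = 1349.01

1349.01 rayl


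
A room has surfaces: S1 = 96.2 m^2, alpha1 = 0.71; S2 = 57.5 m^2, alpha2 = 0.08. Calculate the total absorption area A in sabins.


Given surfaces:
  Surface 1: 96.2 * 0.71 = 68.302
  Surface 2: 57.5 * 0.08 = 4.6
Formula: A = sum(Si * alpha_i)
A = 68.302 + 4.6
A = 72.9

72.9 sabins


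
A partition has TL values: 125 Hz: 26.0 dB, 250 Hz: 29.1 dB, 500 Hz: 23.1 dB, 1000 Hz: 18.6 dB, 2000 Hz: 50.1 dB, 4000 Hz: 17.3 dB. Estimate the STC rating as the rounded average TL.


Given TL values at each frequency:
  125 Hz: 26.0 dB
  250 Hz: 29.1 dB
  500 Hz: 23.1 dB
  1000 Hz: 18.6 dB
  2000 Hz: 50.1 dB
  4000 Hz: 17.3 dB
Formula: STC ~ round(average of TL values)
Sum = 26.0 + 29.1 + 23.1 + 18.6 + 50.1 + 17.3 = 164.2
Average = 164.2 / 6 = 27.37
Rounded: 27

27


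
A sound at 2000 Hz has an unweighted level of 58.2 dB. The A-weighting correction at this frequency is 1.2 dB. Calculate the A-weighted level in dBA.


Given values:
  SPL = 58.2 dB
  A-weighting at 2000 Hz = 1.2 dB
Formula: L_A = SPL + A_weight
L_A = 58.2 + (1.2)
L_A = 59.4

59.4 dBA


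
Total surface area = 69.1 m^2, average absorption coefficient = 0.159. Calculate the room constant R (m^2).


Given values:
  S = 69.1 m^2, alpha = 0.159
Formula: R = S * alpha / (1 - alpha)
Numerator: 69.1 * 0.159 = 10.9869
Denominator: 1 - 0.159 = 0.841
R = 10.9869 / 0.841 = 13.06

13.06 m^2


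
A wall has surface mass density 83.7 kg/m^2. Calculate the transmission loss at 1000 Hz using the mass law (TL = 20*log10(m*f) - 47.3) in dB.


Given values:
  m = 83.7 kg/m^2, f = 1000 Hz
Formula: TL = 20 * log10(m * f) - 47.3
Compute m * f = 83.7 * 1000 = 83700.0
Compute log10(83700.0) = 4.922725
Compute 20 * 4.922725 = 98.4545
TL = 98.4545 - 47.3 = 51.15

51.15 dB


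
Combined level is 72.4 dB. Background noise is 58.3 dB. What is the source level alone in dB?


Given values:
  L_total = 72.4 dB, L_bg = 58.3 dB
Formula: L_source = 10 * log10(10^(L_total/10) - 10^(L_bg/10))
Convert to linear:
  10^(72.4/10) = 17378008.2875
  10^(58.3/10) = 676082.9754
Difference: 17378008.2875 - 676082.9754 = 16701925.3121
L_source = 10 * log10(16701925.3121) = 72.23

72.23 dB


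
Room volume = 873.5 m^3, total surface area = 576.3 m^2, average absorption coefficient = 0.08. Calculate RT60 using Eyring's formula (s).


Given values:
  V = 873.5 m^3, S = 576.3 m^2, alpha = 0.08
Formula: RT60 = 0.161 * V / (-S * ln(1 - alpha))
Compute ln(1 - 0.08) = ln(0.92) = -0.083382
Denominator: -576.3 * -0.083382 = 48.053
Numerator: 0.161 * 873.5 = 140.6335
RT60 = 140.6335 / 48.053 = 2.927

2.927 s


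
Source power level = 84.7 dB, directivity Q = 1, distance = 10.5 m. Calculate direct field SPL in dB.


Given values:
  Lw = 84.7 dB, Q = 1, r = 10.5 m
Formula: SPL = Lw + 10 * log10(Q / (4 * pi * r^2))
Compute 4 * pi * r^2 = 4 * pi * 10.5^2 = 1385.4424
Compute Q / denom = 1 / 1385.4424 = 0.00072179
Compute 10 * log10(0.00072179) = -31.4159
SPL = 84.7 + (-31.4159) = 53.28

53.28 dB


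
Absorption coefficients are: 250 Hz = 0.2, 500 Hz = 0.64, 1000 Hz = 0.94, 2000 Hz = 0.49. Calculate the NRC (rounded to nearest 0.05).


Given values:
  a_250 = 0.2, a_500 = 0.64
  a_1000 = 0.94, a_2000 = 0.49
Formula: NRC = (a250 + a500 + a1000 + a2000) / 4
Sum = 0.2 + 0.64 + 0.94 + 0.49 = 2.27
NRC = 2.27 / 4 = 0.5675
Rounded to nearest 0.05: 0.55

0.55


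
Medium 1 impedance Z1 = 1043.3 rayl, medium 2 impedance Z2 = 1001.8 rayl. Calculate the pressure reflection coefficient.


Given values:
  Z1 = 1043.3 rayl, Z2 = 1001.8 rayl
Formula: R = (Z2 - Z1) / (Z2 + Z1)
Numerator: Z2 - Z1 = 1001.8 - 1043.3 = -41.5
Denominator: Z2 + Z1 = 1001.8 + 1043.3 = 2045.1
R = -41.5 / 2045.1 = -0.0203

-0.0203


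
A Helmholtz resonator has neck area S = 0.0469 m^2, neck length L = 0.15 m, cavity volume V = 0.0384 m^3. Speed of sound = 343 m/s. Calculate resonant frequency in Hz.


Given values:
  S = 0.0469 m^2, L = 0.15 m, V = 0.0384 m^3, c = 343 m/s
Formula: f = (c / (2*pi)) * sqrt(S / (V * L))
Compute V * L = 0.0384 * 0.15 = 0.00576
Compute S / (V * L) = 0.0469 / 0.00576 = 8.1424
Compute sqrt(8.1424) = 2.853489
Compute c / (2*pi) = 343 / 6.283185 = 54.590148
f = 54.590148 * 2.853489 = 155.77

155.77 Hz


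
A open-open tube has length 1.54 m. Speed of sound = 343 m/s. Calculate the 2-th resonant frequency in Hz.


Given values:
  Tube type: open-open, L = 1.54 m, c = 343 m/s, n = 2
Formula: f_n = n * c / (2 * L)
Compute 2 * L = 2 * 1.54 = 3.08
f = 2 * 343 / 3.08
f = 222.73

222.73 Hz


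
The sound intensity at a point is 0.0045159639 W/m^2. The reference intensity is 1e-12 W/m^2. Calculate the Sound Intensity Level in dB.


Given values:
  I = 0.0045159639 W/m^2
  I_ref = 1e-12 W/m^2
Formula: SIL = 10 * log10(I / I_ref)
Compute ratio: I / I_ref = 4515963900
Compute log10: log10(4515963900) = 9.65475
Multiply: SIL = 10 * 9.65475 = 96.55

96.55 dB


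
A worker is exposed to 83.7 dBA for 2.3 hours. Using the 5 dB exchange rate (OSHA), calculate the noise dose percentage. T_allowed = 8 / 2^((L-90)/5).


Given values:
  L = 83.7 dBA, T = 2.3 hours
Formula: T_allowed = 8 / 2^((L - 90) / 5)
Compute exponent: (83.7 - 90) / 5 = -1.26
Compute 2^(-1.26) = 0.417544
T_allowed = 8 / 0.417544 = 19.159657 hours
Dose = (T / T_allowed) * 100
Dose = (2.3 / 19.159657) * 100 = 12.0

12.0 %


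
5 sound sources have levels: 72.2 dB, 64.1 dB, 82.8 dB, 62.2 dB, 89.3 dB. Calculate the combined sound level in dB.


Formula: L_total = 10 * log10( sum(10^(Li/10)) )
  Source 1: 10^(72.2/10) = 16595869.0744
  Source 2: 10^(64.1/10) = 2570395.7828
  Source 3: 10^(82.8/10) = 190546071.7963
  Source 4: 10^(62.2/10) = 1659586.9074
  Source 5: 10^(89.3/10) = 851138038.2024
Sum of linear values = 1062509961.7633
L_total = 10 * log10(1062509961.7633) = 90.26

90.26 dB


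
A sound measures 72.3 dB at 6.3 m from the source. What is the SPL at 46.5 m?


Given values:
  SPL1 = 72.3 dB, r1 = 6.3 m, r2 = 46.5 m
Formula: SPL2 = SPL1 - 20 * log10(r2 / r1)
Compute ratio: r2 / r1 = 46.5 / 6.3 = 7.381
Compute log10: log10(7.381) = 0.868115
Compute drop: 20 * 0.868115 = 17.3623
SPL2 = 72.3 - 17.3623 = 54.94

54.94 dB


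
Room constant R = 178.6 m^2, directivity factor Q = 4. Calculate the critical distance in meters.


Given values:
  R = 178.6 m^2, Q = 4
Formula: d_c = 0.141 * sqrt(Q * R)
Compute Q * R = 4 * 178.6 = 714.4
Compute sqrt(714.4) = 26.7283
d_c = 0.141 * 26.7283 = 3.769

3.769 m


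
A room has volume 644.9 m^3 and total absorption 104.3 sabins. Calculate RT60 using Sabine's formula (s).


Given values:
  V = 644.9 m^3
  A = 104.3 sabins
Formula: RT60 = 0.161 * V / A
Numerator: 0.161 * 644.9 = 103.8289
RT60 = 103.8289 / 104.3 = 0.995

0.995 s


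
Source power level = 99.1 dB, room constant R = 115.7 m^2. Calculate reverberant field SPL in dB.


Given values:
  Lw = 99.1 dB, R = 115.7 m^2
Formula: SPL = Lw + 10 * log10(4 / R)
Compute 4 / R = 4 / 115.7 = 0.034572
Compute 10 * log10(0.034572) = -14.6128
SPL = 99.1 + (-14.6128) = 84.49

84.49 dB


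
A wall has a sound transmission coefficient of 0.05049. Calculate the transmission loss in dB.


Given values:
  tau = 0.05049
Formula: TL = 10 * log10(1 / tau)
Compute 1 / tau = 1 / 0.05049 = 19.8059
Compute log10(19.8059) = 1.296795
TL = 10 * 1.296795 = 12.97

12.97 dB


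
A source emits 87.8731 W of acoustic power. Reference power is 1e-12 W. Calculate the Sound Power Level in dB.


Given values:
  W = 87.8731 W
  W_ref = 1e-12 W
Formula: SWL = 10 * log10(W / W_ref)
Compute ratio: W / W_ref = 87873100000000
Compute log10: log10(87873100000000) = 13.943856
Multiply: SWL = 10 * 13.943856 = 139.44

139.44 dB


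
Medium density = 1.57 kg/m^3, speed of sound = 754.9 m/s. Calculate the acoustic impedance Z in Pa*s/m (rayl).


Given values:
  rho = 1.57 kg/m^3
  c = 754.9 m/s
Formula: Z = rho * c
Z = 1.57 * 754.9
Z = 1185.19

1185.19 rayl


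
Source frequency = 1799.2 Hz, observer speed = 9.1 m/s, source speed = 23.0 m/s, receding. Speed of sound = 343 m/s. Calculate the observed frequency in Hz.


Given values:
  f_s = 1799.2 Hz, v_o = 9.1 m/s, v_s = 23.0 m/s
  Direction: receding
Formula: f_o = f_s * (c - v_o) / (c + v_s)
Numerator: c - v_o = 343 - 9.1 = 333.9
Denominator: c + v_s = 343 + 23.0 = 366.0
f_o = 1799.2 * 333.9 / 366.0 = 1641.4

1641.4 Hz


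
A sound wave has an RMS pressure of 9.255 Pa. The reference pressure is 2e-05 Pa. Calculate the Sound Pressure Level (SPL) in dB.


Given values:
  p = 9.255 Pa
  p_ref = 2e-05 Pa
Formula: SPL = 20 * log10(p / p_ref)
Compute ratio: p / p_ref = 9.255 / 2e-05 = 462750
Compute log10: log10(462750) = 5.665346
Multiply: SPL = 20 * 5.665346 = 113.31

113.31 dB


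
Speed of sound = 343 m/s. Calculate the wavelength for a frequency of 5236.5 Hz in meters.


Given values:
  c = 343 m/s, f = 5236.5 Hz
Formula: lambda = c / f
lambda = 343 / 5236.5
lambda = 0.0655

0.0655 m


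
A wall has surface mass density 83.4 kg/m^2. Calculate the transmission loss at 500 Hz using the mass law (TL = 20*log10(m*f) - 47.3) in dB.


Given values:
  m = 83.4 kg/m^2, f = 500 Hz
Formula: TL = 20 * log10(m * f) - 47.3
Compute m * f = 83.4 * 500 = 41700.0
Compute log10(41700.0) = 4.620136
Compute 20 * 4.620136 = 92.4027
TL = 92.4027 - 47.3 = 45.1

45.1 dB


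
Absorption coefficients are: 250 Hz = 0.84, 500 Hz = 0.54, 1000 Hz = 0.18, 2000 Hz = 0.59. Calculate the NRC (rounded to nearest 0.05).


Given values:
  a_250 = 0.84, a_500 = 0.54
  a_1000 = 0.18, a_2000 = 0.59
Formula: NRC = (a250 + a500 + a1000 + a2000) / 4
Sum = 0.84 + 0.54 + 0.18 + 0.59 = 2.15
NRC = 2.15 / 4 = 0.5375
Rounded to nearest 0.05: 0.55

0.55


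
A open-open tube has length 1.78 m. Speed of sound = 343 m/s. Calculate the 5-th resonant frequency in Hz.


Given values:
  Tube type: open-open, L = 1.78 m, c = 343 m/s, n = 5
Formula: f_n = n * c / (2 * L)
Compute 2 * L = 2 * 1.78 = 3.56
f = 5 * 343 / 3.56
f = 481.74

481.74 Hz


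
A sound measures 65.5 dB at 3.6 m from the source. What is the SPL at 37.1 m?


Given values:
  SPL1 = 65.5 dB, r1 = 3.6 m, r2 = 37.1 m
Formula: SPL2 = SPL1 - 20 * log10(r2 / r1)
Compute ratio: r2 / r1 = 37.1 / 3.6 = 10.3056
Compute log10: log10(10.3056) = 1.013073
Compute drop: 20 * 1.013073 = 20.2615
SPL2 = 65.5 - 20.2615 = 45.24

45.24 dB


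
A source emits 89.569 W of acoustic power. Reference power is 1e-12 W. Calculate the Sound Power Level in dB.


Given values:
  W = 89.569 W
  W_ref = 1e-12 W
Formula: SWL = 10 * log10(W / W_ref)
Compute ratio: W / W_ref = 89569000000000
Compute log10: log10(89569000000000) = 13.952158
Multiply: SWL = 10 * 13.952158 = 139.52

139.52 dB


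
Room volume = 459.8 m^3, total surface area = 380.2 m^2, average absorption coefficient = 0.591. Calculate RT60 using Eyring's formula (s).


Given values:
  V = 459.8 m^3, S = 380.2 m^2, alpha = 0.591
Formula: RT60 = 0.161 * V / (-S * ln(1 - alpha))
Compute ln(1 - 0.591) = ln(0.409) = -0.89404
Denominator: -380.2 * -0.89404 = 339.914
Numerator: 0.161 * 459.8 = 74.0278
RT60 = 74.0278 / 339.914 = 0.218

0.218 s


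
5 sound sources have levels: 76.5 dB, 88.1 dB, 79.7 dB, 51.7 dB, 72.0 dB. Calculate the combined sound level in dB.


Formula: L_total = 10 * log10( sum(10^(Li/10)) )
  Source 1: 10^(76.5/10) = 44668359.2151
  Source 2: 10^(88.1/10) = 645654229.0347
  Source 3: 10^(79.7/10) = 93325430.0797
  Source 4: 10^(51.7/10) = 147910.8388
  Source 5: 10^(72.0/10) = 15848931.9246
Sum of linear values = 799644861.0929
L_total = 10 * log10(799644861.0929) = 89.03

89.03 dB


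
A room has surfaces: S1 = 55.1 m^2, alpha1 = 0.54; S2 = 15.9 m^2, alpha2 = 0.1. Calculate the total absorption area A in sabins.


Given surfaces:
  Surface 1: 55.1 * 0.54 = 29.754
  Surface 2: 15.9 * 0.1 = 1.59
Formula: A = sum(Si * alpha_i)
A = 29.754 + 1.59
A = 31.34

31.34 sabins


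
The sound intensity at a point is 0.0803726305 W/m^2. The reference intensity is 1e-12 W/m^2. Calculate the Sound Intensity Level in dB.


Given values:
  I = 0.0803726305 W/m^2
  I_ref = 1e-12 W/m^2
Formula: SIL = 10 * log10(I / I_ref)
Compute ratio: I / I_ref = 80372630500
Compute log10: log10(80372630500) = 10.905108
Multiply: SIL = 10 * 10.905108 = 109.05

109.05 dB


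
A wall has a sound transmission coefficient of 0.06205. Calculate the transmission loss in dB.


Given values:
  tau = 0.06205
Formula: TL = 10 * log10(1 / tau)
Compute 1 / tau = 1 / 0.06205 = 16.116
Compute log10(16.116) = 1.207257
TL = 10 * 1.207257 = 12.07

12.07 dB


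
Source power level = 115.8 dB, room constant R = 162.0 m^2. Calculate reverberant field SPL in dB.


Given values:
  Lw = 115.8 dB, R = 162.0 m^2
Formula: SPL = Lw + 10 * log10(4 / R)
Compute 4 / R = 4 / 162.0 = 0.024691
Compute 10 * log10(0.024691) = -16.0746
SPL = 115.8 + (-16.0746) = 99.73

99.73 dB


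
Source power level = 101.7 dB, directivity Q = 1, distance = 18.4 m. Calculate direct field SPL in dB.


Given values:
  Lw = 101.7 dB, Q = 1, r = 18.4 m
Formula: SPL = Lw + 10 * log10(Q / (4 * pi * r^2))
Compute 4 * pi * r^2 = 4 * pi * 18.4^2 = 4254.4704
Compute Q / denom = 1 / 4254.4704 = 0.00023505
Compute 10 * log10(0.00023505) = -36.2884
SPL = 101.7 + (-36.2884) = 65.41

65.41 dB


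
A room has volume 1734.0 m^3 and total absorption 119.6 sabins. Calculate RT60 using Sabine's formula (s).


Given values:
  V = 1734.0 m^3
  A = 119.6 sabins
Formula: RT60 = 0.161 * V / A
Numerator: 0.161 * 1734.0 = 279.174
RT60 = 279.174 / 119.6 = 2.334

2.334 s


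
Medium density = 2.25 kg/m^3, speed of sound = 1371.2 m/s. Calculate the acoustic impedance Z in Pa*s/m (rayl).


Given values:
  rho = 2.25 kg/m^3
  c = 1371.2 m/s
Formula: Z = rho * c
Z = 2.25 * 1371.2
Z = 3085.2

3085.2 rayl


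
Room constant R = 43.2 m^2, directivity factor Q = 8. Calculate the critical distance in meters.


Given values:
  R = 43.2 m^2, Q = 8
Formula: d_c = 0.141 * sqrt(Q * R)
Compute Q * R = 8 * 43.2 = 345.6
Compute sqrt(345.6) = 18.5903
d_c = 0.141 * 18.5903 = 2.621

2.621 m


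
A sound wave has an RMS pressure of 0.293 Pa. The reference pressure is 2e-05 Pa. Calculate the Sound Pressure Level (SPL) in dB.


Given values:
  p = 0.293 Pa
  p_ref = 2e-05 Pa
Formula: SPL = 20 * log10(p / p_ref)
Compute ratio: p / p_ref = 0.293 / 2e-05 = 14650
Compute log10: log10(14650) = 4.165838
Multiply: SPL = 20 * 4.165838 = 83.32

83.32 dB


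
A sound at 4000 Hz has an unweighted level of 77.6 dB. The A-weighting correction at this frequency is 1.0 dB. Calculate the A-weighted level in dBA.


Given values:
  SPL = 77.6 dB
  A-weighting at 4000 Hz = 1.0 dB
Formula: L_A = SPL + A_weight
L_A = 77.6 + (1.0)
L_A = 78.6

78.6 dBA


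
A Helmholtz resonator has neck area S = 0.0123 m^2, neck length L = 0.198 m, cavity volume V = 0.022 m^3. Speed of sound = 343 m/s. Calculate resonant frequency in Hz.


Given values:
  S = 0.0123 m^2, L = 0.198 m, V = 0.022 m^3, c = 343 m/s
Formula: f = (c / (2*pi)) * sqrt(S / (V * L))
Compute V * L = 0.022 * 0.198 = 0.004356
Compute S / (V * L) = 0.0123 / 0.004356 = 2.8237
Compute sqrt(2.8237) = 1.680387
Compute c / (2*pi) = 343 / 6.283185 = 54.590148
f = 54.590148 * 1.680387 = 91.73

91.73 Hz


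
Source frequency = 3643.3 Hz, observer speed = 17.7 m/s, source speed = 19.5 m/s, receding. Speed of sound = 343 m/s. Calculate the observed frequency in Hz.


Given values:
  f_s = 3643.3 Hz, v_o = 17.7 m/s, v_s = 19.5 m/s
  Direction: receding
Formula: f_o = f_s * (c - v_o) / (c + v_s)
Numerator: c - v_o = 343 - 17.7 = 325.3
Denominator: c + v_s = 343 + 19.5 = 362.5
f_o = 3643.3 * 325.3 / 362.5 = 3269.42

3269.42 Hz


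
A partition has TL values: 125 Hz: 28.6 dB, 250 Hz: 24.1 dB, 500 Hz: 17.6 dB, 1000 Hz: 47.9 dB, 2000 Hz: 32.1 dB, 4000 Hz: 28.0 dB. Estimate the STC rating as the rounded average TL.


Given TL values at each frequency:
  125 Hz: 28.6 dB
  250 Hz: 24.1 dB
  500 Hz: 17.6 dB
  1000 Hz: 47.9 dB
  2000 Hz: 32.1 dB
  4000 Hz: 28.0 dB
Formula: STC ~ round(average of TL values)
Sum = 28.6 + 24.1 + 17.6 + 47.9 + 32.1 + 28.0 = 178.3
Average = 178.3 / 6 = 29.72
Rounded: 30

30


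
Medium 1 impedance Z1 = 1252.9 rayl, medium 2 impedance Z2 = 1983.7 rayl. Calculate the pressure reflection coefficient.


Given values:
  Z1 = 1252.9 rayl, Z2 = 1983.7 rayl
Formula: R = (Z2 - Z1) / (Z2 + Z1)
Numerator: Z2 - Z1 = 1983.7 - 1252.9 = 730.8
Denominator: Z2 + Z1 = 1983.7 + 1252.9 = 3236.6
R = 730.8 / 3236.6 = 0.2258

0.2258


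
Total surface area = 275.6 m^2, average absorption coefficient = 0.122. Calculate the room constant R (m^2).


Given values:
  S = 275.6 m^2, alpha = 0.122
Formula: R = S * alpha / (1 - alpha)
Numerator: 275.6 * 0.122 = 33.6232
Denominator: 1 - 0.122 = 0.878
R = 33.6232 / 0.878 = 38.3

38.3 m^2


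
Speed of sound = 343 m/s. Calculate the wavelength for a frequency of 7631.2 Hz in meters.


Given values:
  c = 343 m/s, f = 7631.2 Hz
Formula: lambda = c / f
lambda = 343 / 7631.2
lambda = 0.0449

0.0449 m


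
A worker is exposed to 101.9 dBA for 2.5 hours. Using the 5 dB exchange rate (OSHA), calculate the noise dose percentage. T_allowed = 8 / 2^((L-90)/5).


Given values:
  L = 101.9 dBA, T = 2.5 hours
Formula: T_allowed = 8 / 2^((L - 90) / 5)
Compute exponent: (101.9 - 90) / 5 = 2.38
Compute 2^(2.38) = 5.205367
T_allowed = 8 / 5.205367 = 1.536875 hours
Dose = (T / T_allowed) * 100
Dose = (2.5 / 1.536875) * 100 = 162.67

162.67 %


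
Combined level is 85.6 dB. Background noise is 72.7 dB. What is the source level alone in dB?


Given values:
  L_total = 85.6 dB, L_bg = 72.7 dB
Formula: L_source = 10 * log10(10^(L_total/10) - 10^(L_bg/10))
Convert to linear:
  10^(85.6/10) = 363078054.7701
  10^(72.7/10) = 18620871.3666
Difference: 363078054.7701 - 18620871.3666 = 344457183.4035
L_source = 10 * log10(344457183.4035) = 85.37

85.37 dB


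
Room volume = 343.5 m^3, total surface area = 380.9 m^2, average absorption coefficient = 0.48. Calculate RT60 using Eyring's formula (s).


Given values:
  V = 343.5 m^3, S = 380.9 m^2, alpha = 0.48
Formula: RT60 = 0.161 * V / (-S * ln(1 - alpha))
Compute ln(1 - 0.48) = ln(0.52) = -0.653926
Denominator: -380.9 * -0.653926 = 249.0804
Numerator: 0.161 * 343.5 = 55.3035
RT60 = 55.3035 / 249.0804 = 0.222

0.222 s


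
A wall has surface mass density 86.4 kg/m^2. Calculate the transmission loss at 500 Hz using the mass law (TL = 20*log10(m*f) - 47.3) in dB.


Given values:
  m = 86.4 kg/m^2, f = 500 Hz
Formula: TL = 20 * log10(m * f) - 47.3
Compute m * f = 86.4 * 500 = 43200.0
Compute log10(43200.0) = 4.635484
Compute 20 * 4.635484 = 92.7097
TL = 92.7097 - 47.3 = 45.41

45.41 dB


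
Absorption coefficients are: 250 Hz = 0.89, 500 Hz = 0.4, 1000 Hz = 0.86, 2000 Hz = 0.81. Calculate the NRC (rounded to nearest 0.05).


Given values:
  a_250 = 0.89, a_500 = 0.4
  a_1000 = 0.86, a_2000 = 0.81
Formula: NRC = (a250 + a500 + a1000 + a2000) / 4
Sum = 0.89 + 0.4 + 0.86 + 0.81 = 2.96
NRC = 2.96 / 4 = 0.74
Rounded to nearest 0.05: 0.75

0.75


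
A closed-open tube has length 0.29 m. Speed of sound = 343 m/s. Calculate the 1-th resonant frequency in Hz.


Given values:
  Tube type: closed-open, L = 0.29 m, c = 343 m/s, n = 1
Formula: f_n = (2n - 1) * c / (4 * L)
Compute 2n - 1 = 2*1 - 1 = 1
Compute 4 * L = 4 * 0.29 = 1.16
f = 1 * 343 / 1.16
f = 295.69

295.69 Hz


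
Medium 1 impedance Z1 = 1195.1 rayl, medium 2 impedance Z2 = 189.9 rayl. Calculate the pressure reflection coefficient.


Given values:
  Z1 = 1195.1 rayl, Z2 = 189.9 rayl
Formula: R = (Z2 - Z1) / (Z2 + Z1)
Numerator: Z2 - Z1 = 189.9 - 1195.1 = -1005.2
Denominator: Z2 + Z1 = 189.9 + 1195.1 = 1385.0
R = -1005.2 / 1385.0 = -0.7258

-0.7258


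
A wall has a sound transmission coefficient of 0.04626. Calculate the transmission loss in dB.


Given values:
  tau = 0.04626
Formula: TL = 10 * log10(1 / tau)
Compute 1 / tau = 1 / 0.04626 = 21.6169
Compute log10(21.6169) = 1.334793
TL = 10 * 1.334793 = 13.35

13.35 dB


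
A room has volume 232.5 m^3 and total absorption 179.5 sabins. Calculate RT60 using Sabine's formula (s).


Given values:
  V = 232.5 m^3
  A = 179.5 sabins
Formula: RT60 = 0.161 * V / A
Numerator: 0.161 * 232.5 = 37.4325
RT60 = 37.4325 / 179.5 = 0.209

0.209 s


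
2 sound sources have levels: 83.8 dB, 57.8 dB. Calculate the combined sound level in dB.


Formula: L_total = 10 * log10( sum(10^(Li/10)) )
  Source 1: 10^(83.8/10) = 239883291.9019
  Source 2: 10^(57.8/10) = 602559.5861
Sum of linear values = 240485851.488
L_total = 10 * log10(240485851.488) = 83.81

83.81 dB


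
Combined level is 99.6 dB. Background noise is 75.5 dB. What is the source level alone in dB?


Given values:
  L_total = 99.6 dB, L_bg = 75.5 dB
Formula: L_source = 10 * log10(10^(L_total/10) - 10^(L_bg/10))
Convert to linear:
  10^(99.6/10) = 9120108393.5591
  10^(75.5/10) = 35481338.9234
Difference: 9120108393.5591 - 35481338.9234 = 9084627054.6357
L_source = 10 * log10(9084627054.6357) = 99.58

99.58 dB


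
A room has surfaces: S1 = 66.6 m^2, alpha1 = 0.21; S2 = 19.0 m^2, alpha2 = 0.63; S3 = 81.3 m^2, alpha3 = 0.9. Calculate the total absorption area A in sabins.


Given surfaces:
  Surface 1: 66.6 * 0.21 = 13.986
  Surface 2: 19.0 * 0.63 = 11.97
  Surface 3: 81.3 * 0.9 = 73.17
Formula: A = sum(Si * alpha_i)
A = 13.986 + 11.97 + 73.17
A = 99.13

99.13 sabins


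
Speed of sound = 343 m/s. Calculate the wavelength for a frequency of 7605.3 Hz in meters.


Given values:
  c = 343 m/s, f = 7605.3 Hz
Formula: lambda = c / f
lambda = 343 / 7605.3
lambda = 0.0451

0.0451 m


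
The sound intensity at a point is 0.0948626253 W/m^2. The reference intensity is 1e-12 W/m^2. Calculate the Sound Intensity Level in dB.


Given values:
  I = 0.0948626253 W/m^2
  I_ref = 1e-12 W/m^2
Formula: SIL = 10 * log10(I / I_ref)
Compute ratio: I / I_ref = 94862625300
Compute log10: log10(94862625300) = 10.977095
Multiply: SIL = 10 * 10.977095 = 109.77

109.77 dB


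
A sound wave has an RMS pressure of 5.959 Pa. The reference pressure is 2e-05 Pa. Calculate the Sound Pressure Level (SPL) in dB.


Given values:
  p = 5.959 Pa
  p_ref = 2e-05 Pa
Formula: SPL = 20 * log10(p / p_ref)
Compute ratio: p / p_ref = 5.959 / 2e-05 = 297950
Compute log10: log10(297950) = 5.474143
Multiply: SPL = 20 * 5.474143 = 109.48

109.48 dB


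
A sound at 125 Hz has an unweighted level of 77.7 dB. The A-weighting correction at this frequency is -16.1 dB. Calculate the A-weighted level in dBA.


Given values:
  SPL = 77.7 dB
  A-weighting at 125 Hz = -16.1 dB
Formula: L_A = SPL + A_weight
L_A = 77.7 + (-16.1)
L_A = 61.6

61.6 dBA


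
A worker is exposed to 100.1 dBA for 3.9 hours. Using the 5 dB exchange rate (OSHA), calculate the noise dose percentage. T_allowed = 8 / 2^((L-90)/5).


Given values:
  L = 100.1 dBA, T = 3.9 hours
Formula: T_allowed = 8 / 2^((L - 90) / 5)
Compute exponent: (100.1 - 90) / 5 = 2.02
Compute 2^(2.02) = 4.055838
T_allowed = 8 / 4.055838 = 1.972465 hours
Dose = (T / T_allowed) * 100
Dose = (3.9 / 1.972465) * 100 = 197.72

197.72 %


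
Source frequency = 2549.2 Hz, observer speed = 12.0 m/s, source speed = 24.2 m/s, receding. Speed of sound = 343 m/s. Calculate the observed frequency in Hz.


Given values:
  f_s = 2549.2 Hz, v_o = 12.0 m/s, v_s = 24.2 m/s
  Direction: receding
Formula: f_o = f_s * (c - v_o) / (c + v_s)
Numerator: c - v_o = 343 - 12.0 = 331.0
Denominator: c + v_s = 343 + 24.2 = 367.2
f_o = 2549.2 * 331.0 / 367.2 = 2297.89

2297.89 Hz


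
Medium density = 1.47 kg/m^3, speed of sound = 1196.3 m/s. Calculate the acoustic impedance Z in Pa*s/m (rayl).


Given values:
  rho = 1.47 kg/m^3
  c = 1196.3 m/s
Formula: Z = rho * c
Z = 1.47 * 1196.3
Z = 1758.56

1758.56 rayl


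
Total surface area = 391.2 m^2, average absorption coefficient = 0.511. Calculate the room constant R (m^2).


Given values:
  S = 391.2 m^2, alpha = 0.511
Formula: R = S * alpha / (1 - alpha)
Numerator: 391.2 * 0.511 = 199.9032
Denominator: 1 - 0.511 = 0.489
R = 199.9032 / 0.489 = 408.8

408.8 m^2


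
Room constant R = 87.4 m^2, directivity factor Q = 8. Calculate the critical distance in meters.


Given values:
  R = 87.4 m^2, Q = 8
Formula: d_c = 0.141 * sqrt(Q * R)
Compute Q * R = 8 * 87.4 = 699.2
Compute sqrt(699.2) = 26.4424
d_c = 0.141 * 26.4424 = 3.728

3.728 m


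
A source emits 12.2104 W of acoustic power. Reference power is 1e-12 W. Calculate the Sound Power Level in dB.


Given values:
  W = 12.2104 W
  W_ref = 1e-12 W
Formula: SWL = 10 * log10(W / W_ref)
Compute ratio: W / W_ref = 12210400000000
Compute log10: log10(12210400000000) = 13.08673
Multiply: SWL = 10 * 13.08673 = 130.87

130.87 dB


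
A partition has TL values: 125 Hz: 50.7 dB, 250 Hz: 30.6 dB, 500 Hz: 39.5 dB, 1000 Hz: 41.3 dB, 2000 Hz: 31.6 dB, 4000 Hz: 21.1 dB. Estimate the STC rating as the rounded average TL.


Given TL values at each frequency:
  125 Hz: 50.7 dB
  250 Hz: 30.6 dB
  500 Hz: 39.5 dB
  1000 Hz: 41.3 dB
  2000 Hz: 31.6 dB
  4000 Hz: 21.1 dB
Formula: STC ~ round(average of TL values)
Sum = 50.7 + 30.6 + 39.5 + 41.3 + 31.6 + 21.1 = 214.8
Average = 214.8 / 6 = 35.8
Rounded: 36

36


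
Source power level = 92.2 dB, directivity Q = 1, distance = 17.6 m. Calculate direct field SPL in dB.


Given values:
  Lw = 92.2 dB, Q = 1, r = 17.6 m
Formula: SPL = Lw + 10 * log10(Q / (4 * pi * r^2))
Compute 4 * pi * r^2 = 4 * pi * 17.6^2 = 3892.559
Compute Q / denom = 1 / 3892.559 = 0.0002569
Compute 10 * log10(0.0002569) = -35.9024
SPL = 92.2 + (-35.9024) = 56.3

56.3 dB


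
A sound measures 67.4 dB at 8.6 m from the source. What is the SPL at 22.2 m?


Given values:
  SPL1 = 67.4 dB, r1 = 8.6 m, r2 = 22.2 m
Formula: SPL2 = SPL1 - 20 * log10(r2 / r1)
Compute ratio: r2 / r1 = 22.2 / 8.6 = 2.5814
Compute log10: log10(2.5814) = 0.411855
Compute drop: 20 * 0.411855 = 8.2371
SPL2 = 67.4 - 8.2371 = 59.16

59.16 dB


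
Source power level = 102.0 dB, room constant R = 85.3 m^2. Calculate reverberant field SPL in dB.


Given values:
  Lw = 102.0 dB, R = 85.3 m^2
Formula: SPL = Lw + 10 * log10(4 / R)
Compute 4 / R = 4 / 85.3 = 0.046893
Compute 10 * log10(0.046893) = -13.2889
SPL = 102.0 + (-13.2889) = 88.71

88.71 dB


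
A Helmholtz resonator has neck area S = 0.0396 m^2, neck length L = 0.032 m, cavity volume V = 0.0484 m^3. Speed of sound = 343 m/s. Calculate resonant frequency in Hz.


Given values:
  S = 0.0396 m^2, L = 0.032 m, V = 0.0484 m^3, c = 343 m/s
Formula: f = (c / (2*pi)) * sqrt(S / (V * L))
Compute V * L = 0.0484 * 0.032 = 0.0015488
Compute S / (V * L) = 0.0396 / 0.0015488 = 25.5682
Compute sqrt(25.5682) = 5.056501
Compute c / (2*pi) = 343 / 6.283185 = 54.590148
f = 54.590148 * 5.056501 = 276.04

276.04 Hz


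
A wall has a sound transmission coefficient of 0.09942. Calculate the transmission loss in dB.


Given values:
  tau = 0.09942
Formula: TL = 10 * log10(1 / tau)
Compute 1 / tau = 1 / 0.09942 = 10.0583
Compute log10(10.0583) = 1.002525
TL = 10 * 1.002525 = 10.03

10.03 dB


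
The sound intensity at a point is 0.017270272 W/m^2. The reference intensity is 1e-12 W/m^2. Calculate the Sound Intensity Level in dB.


Given values:
  I = 0.017270272 W/m^2
  I_ref = 1e-12 W/m^2
Formula: SIL = 10 * log10(I / I_ref)
Compute ratio: I / I_ref = 17270272000
Compute log10: log10(17270272000) = 10.237299
Multiply: SIL = 10 * 10.237299 = 102.37

102.37 dB


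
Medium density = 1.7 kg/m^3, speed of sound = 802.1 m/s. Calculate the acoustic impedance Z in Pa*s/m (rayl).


Given values:
  rho = 1.7 kg/m^3
  c = 802.1 m/s
Formula: Z = rho * c
Z = 1.7 * 802.1
Z = 1363.57

1363.57 rayl


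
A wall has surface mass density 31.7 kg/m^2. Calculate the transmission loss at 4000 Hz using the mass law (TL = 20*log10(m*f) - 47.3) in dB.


Given values:
  m = 31.7 kg/m^2, f = 4000 Hz
Formula: TL = 20 * log10(m * f) - 47.3
Compute m * f = 31.7 * 4000 = 126800.0
Compute log10(126800.0) = 5.103119
Compute 20 * 5.103119 = 102.0624
TL = 102.0624 - 47.3 = 54.76

54.76 dB


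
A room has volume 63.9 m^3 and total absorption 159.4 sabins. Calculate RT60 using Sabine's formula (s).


Given values:
  V = 63.9 m^3
  A = 159.4 sabins
Formula: RT60 = 0.161 * V / A
Numerator: 0.161 * 63.9 = 10.2879
RT60 = 10.2879 / 159.4 = 0.065

0.065 s


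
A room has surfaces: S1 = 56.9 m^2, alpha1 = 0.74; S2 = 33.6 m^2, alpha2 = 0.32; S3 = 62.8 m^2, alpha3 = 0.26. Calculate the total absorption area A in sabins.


Given surfaces:
  Surface 1: 56.9 * 0.74 = 42.106
  Surface 2: 33.6 * 0.32 = 10.752
  Surface 3: 62.8 * 0.26 = 16.328
Formula: A = sum(Si * alpha_i)
A = 42.106 + 10.752 + 16.328
A = 69.19

69.19 sabins


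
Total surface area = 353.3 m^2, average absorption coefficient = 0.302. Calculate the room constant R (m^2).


Given values:
  S = 353.3 m^2, alpha = 0.302
Formula: R = S * alpha / (1 - alpha)
Numerator: 353.3 * 0.302 = 106.6966
Denominator: 1 - 0.302 = 0.698
R = 106.6966 / 0.698 = 152.86

152.86 m^2


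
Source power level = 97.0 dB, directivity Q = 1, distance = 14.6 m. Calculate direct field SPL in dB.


Given values:
  Lw = 97.0 dB, Q = 1, r = 14.6 m
Formula: SPL = Lw + 10 * log10(Q / (4 * pi * r^2))
Compute 4 * pi * r^2 = 4 * pi * 14.6^2 = 2678.6476
Compute Q / denom = 1 / 2678.6476 = 0.00037332
Compute 10 * log10(0.00037332) = -34.2792
SPL = 97.0 + (-34.2792) = 62.72

62.72 dB


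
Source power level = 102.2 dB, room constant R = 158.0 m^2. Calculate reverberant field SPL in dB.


Given values:
  Lw = 102.2 dB, R = 158.0 m^2
Formula: SPL = Lw + 10 * log10(4 / R)
Compute 4 / R = 4 / 158.0 = 0.025316
Compute 10 * log10(0.025316) = -15.966
SPL = 102.2 + (-15.966) = 86.23

86.23 dB


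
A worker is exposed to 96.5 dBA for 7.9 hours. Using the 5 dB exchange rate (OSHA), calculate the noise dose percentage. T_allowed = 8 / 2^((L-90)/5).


Given values:
  L = 96.5 dBA, T = 7.9 hours
Formula: T_allowed = 8 / 2^((L - 90) / 5)
Compute exponent: (96.5 - 90) / 5 = 1.3
Compute 2^(1.3) = 2.462289
T_allowed = 8 / 2.462289 = 3.249009 hours
Dose = (T / T_allowed) * 100
Dose = (7.9 / 3.249009) * 100 = 243.15

243.15 %


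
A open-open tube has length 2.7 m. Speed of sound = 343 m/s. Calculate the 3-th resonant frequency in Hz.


Given values:
  Tube type: open-open, L = 2.7 m, c = 343 m/s, n = 3
Formula: f_n = n * c / (2 * L)
Compute 2 * L = 2 * 2.7 = 5.4
f = 3 * 343 / 5.4
f = 190.56

190.56 Hz


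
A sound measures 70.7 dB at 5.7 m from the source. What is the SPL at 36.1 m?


Given values:
  SPL1 = 70.7 dB, r1 = 5.7 m, r2 = 36.1 m
Formula: SPL2 = SPL1 - 20 * log10(r2 / r1)
Compute ratio: r2 / r1 = 36.1 / 5.7 = 6.3333
Compute log10: log10(6.3333) = 0.80163
Compute drop: 20 * 0.80163 = 16.0326
SPL2 = 70.7 - 16.0326 = 54.67

54.67 dB


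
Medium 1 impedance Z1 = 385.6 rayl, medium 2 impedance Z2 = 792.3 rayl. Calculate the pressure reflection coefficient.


Given values:
  Z1 = 385.6 rayl, Z2 = 792.3 rayl
Formula: R = (Z2 - Z1) / (Z2 + Z1)
Numerator: Z2 - Z1 = 792.3 - 385.6 = 406.7
Denominator: Z2 + Z1 = 792.3 + 385.6 = 1177.9
R = 406.7 / 1177.9 = 0.3453

0.3453
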